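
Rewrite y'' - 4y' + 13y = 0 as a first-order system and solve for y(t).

y(t) = C_1e^(2t)cos(3t) + C_2e^(2t)sin(3t)

Let x_1 = y, x_2 = y'. Then x_1' = x_2 and x_2' = -13x_1 + 4x_2.
A = [[0,1],[-13,4]]; det(A-λI) = λ^2 - 4λ + 13.
Eigenvalues λ = 2 ± 3i.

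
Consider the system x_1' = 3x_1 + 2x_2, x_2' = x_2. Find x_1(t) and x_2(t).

Coefficient matrix A = [[3, 2], [0, 1]].
Characteristic polynomial det(A - λI) = λ^2 - 4λ + 3 = 0.
Eigenvalues λ = 1, 3.
For λ=1: (A-λI) row 1 is [2, 2], so an eigenvector is (-1, 1).
For λ=3: (A-λI) row 1 is [0, 2], so an eigenvector is (1, 0).
General solution: K_1e^(t)(-1,1) + K_2e^(3t)(1,0).

x_1(t) = -K_1e^(t) + K_2e^(3t), x_2(t) = K_1e^(t)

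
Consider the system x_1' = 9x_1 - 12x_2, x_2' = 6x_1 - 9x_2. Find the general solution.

Coefficient matrix A = [[9, -12], [6, -9]].
Characteristic polynomial det(A - λI) = λ^2 - 9 = 0.
Eigenvalues λ = -3, 3.
For λ=-3: (A-λI) row 1 is [12, -12], so an eigenvector is (-1, -1).
For λ=3: (A-λI) row 1 is [6, -12], so an eigenvector is (2, 1).
General solution: c_1e^(-3t)(-1,-1) + c_2e^(3t)(2,1).

x_1(t) = -c_1e^(-3t) + 2c_2e^(3t), x_2(t) = -c_1e^(-3t) + c_2e^(3t)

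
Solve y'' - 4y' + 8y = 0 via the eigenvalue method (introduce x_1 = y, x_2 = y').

y(t) = C_1e^(2t)cos(2t) + C_2e^(2t)sin(2t)

Let x_1 = y, x_2 = y'. Then x_1' = x_2 and x_2' = -8x_1 + 4x_2.
A = [[0,1],[-8,4]]; det(A-λI) = λ^2 - 4λ + 8.
Eigenvalues λ = 2 ± 2i.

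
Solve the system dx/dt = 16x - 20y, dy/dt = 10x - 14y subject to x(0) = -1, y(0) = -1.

Coefficient matrix A = [[16, -20], [10, -14]].
Characteristic polynomial det(A - λI) = λ^2 - 2λ - 24 = 0.
Eigenvalues λ = -4, 6.
For λ=-4: (A-λI) row 1 is [20, -20], so an eigenvector is (-1, -1).
For λ=6: (A-λI) row 1 is [10, -20], so an eigenvector is (2, 1).
General solution: c_1e^(-4t)(-1,-1) + c_2e^(6t)(2,1).
Applying x(0)=-1, y(0)=-1 gives c_1=1, c_2=0.

x(t) = -e^(-4t), y(t) = -e^(-4t)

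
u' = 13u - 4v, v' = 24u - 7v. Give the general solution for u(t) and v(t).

u(t) = C_1e^(t) - C_2e^(5t), v(t) = 3C_1e^(t) - 2C_2e^(5t)

Coefficient matrix A = [[13, -4], [24, -7]].
Characteristic polynomial det(A - λI) = λ^2 - 6λ + 5 = 0.
Eigenvalues λ = 1, 5.
For λ=1: (A-λI) row 1 is [12, -4], so an eigenvector is (1, 3).
For λ=5: (A-λI) row 1 is [8, -4], so an eigenvector is (-1, -2).
General solution: C_1e^(t)(1,3) + C_2e^(5t)(-1,-2).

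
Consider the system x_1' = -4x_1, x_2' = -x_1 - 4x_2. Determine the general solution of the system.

x_1(t) = -c_2e^(-4t), x_2(t) = c_1e^(-4t) + c_2te^(-4t)

Coefficient matrix A = [[-4, 0], [-1, -4]].
Characteristic polynomial det(A - λI) = λ^2 + 8λ + 16 = 0.
Single eigenvalue λ = -4 with algebraic multiplicity 2.
Eigenvector v = (0,1); generalized eigenvector w with (A-λI)w=v is (-1,0).
General solution: e^(-4t)[c_1·v + c_2·(t·v + w)].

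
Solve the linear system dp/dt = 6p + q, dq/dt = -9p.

p(t) = K_1e^(3t) + K_2te^(3t), q(t) = -3K_1e^(3t) - 3K_2te^(3t) + K_2e^(3t)

Coefficient matrix A = [[6, 1], [-9, 0]].
Characteristic polynomial det(A - λI) = λ^2 - 6λ + 9 = 0.
Single eigenvalue λ = 3 with algebraic multiplicity 2.
Eigenvector v = (1,-3); generalized eigenvector w with (A-λI)w=v is (0,1).
General solution: e^(3t)[K_1·v + K_2·(t·v + w)].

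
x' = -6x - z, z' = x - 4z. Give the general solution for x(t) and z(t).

x(t) = c_1e^(-5t) + c_2te^(-5t) - 3c_2e^(-5t), z(t) = -c_1e^(-5t) - c_2te^(-5t) + 2c_2e^(-5t)

Coefficient matrix A = [[-6, -1], [1, -4]].
Characteristic polynomial det(A - λI) = λ^2 + 10λ + 25 = 0.
Single eigenvalue λ = -5 with algebraic multiplicity 2.
Eigenvector v = (1,-1); generalized eigenvector w with (A-λI)w=v is (-3,2).
General solution: e^(-5t)[c_1·v + c_2·(t·v + w)].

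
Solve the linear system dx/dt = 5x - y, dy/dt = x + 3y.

x(t) = c_1e^(4t) + c_2te^(4t) + 3c_2e^(4t), y(t) = c_1e^(4t) + c_2te^(4t) + 2c_2e^(4t)

Coefficient matrix A = [[5, -1], [1, 3]].
Characteristic polynomial det(A - λI) = λ^2 - 8λ + 16 = 0.
Single eigenvalue λ = 4 with algebraic multiplicity 2.
Eigenvector v = (1,1); generalized eigenvector w with (A-λI)w=v is (3,2).
General solution: e^(4t)[c_1·v + c_2·(t·v + w)].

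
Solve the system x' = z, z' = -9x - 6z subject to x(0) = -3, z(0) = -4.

x(t) = -13te^(-3t) - 3e^(-3t), z(t) = 39te^(-3t) - 4e^(-3t)

Coefficient matrix A = [[0, 1], [-9, -6]].
Characteristic polynomial det(A - λI) = λ^2 + 6λ + 9 = 0.
Single eigenvalue λ = -3 with algebraic multiplicity 2.
Eigenvector v = (1,-3); generalized eigenvector w with (A-λI)w=v is (1,-2).
General solution: e^(-3t)[c_1·v + c_2·(t·v + w)].
Applying x(0)=-3, z(0)=-4 gives c_1=10, c_2=-13.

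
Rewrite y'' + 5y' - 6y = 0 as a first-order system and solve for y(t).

y(t) = c_1e^(-6t) + c_2e^(t)

Let x_1 = y, x_2 = y'. Then x_1' = x_2 and x_2' = 6x_1 - 5x_2.
A = [[0,1],[6,-5]]; det(A-λI) = λ^2 + 5λ - 6.
Eigenvalues λ = -6, 1 with eigenvectors (1,-6), (1,1).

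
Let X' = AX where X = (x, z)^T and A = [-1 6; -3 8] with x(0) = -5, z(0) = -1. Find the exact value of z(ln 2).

A = [[-1,6],[-3,8]]; eigenvalues λ = 5, 2.
Eigenvectors: (1,1) for λ=5, (2,1) for λ=2.
From the initial condition, c_1 = 3, c_2 = -4.
z(ln 2) = (3)(2^5)(1) + (-4)(2^2)(1) = 80.

80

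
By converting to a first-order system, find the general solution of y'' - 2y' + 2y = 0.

Let x_1 = y, x_2 = y'. Then x_1' = x_2 and x_2' = -2x_1 + 2x_2.
A = [[0,1],[-2,2]]; det(A-λI) = λ^2 - 2λ + 2.
Eigenvalues λ = 1 ± i.

y(t) = K_1e^(t)cos(t) + K_2e^(t)sin(t)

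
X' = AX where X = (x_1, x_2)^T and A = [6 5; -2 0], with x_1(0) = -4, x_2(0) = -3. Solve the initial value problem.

x_1(t) = -27e^(3t)sin(t) - 4e^(3t)cos(t), x_2(t) = 17e^(3t)sin(t) - 3e^(3t)cos(t)

Coefficient matrix A = [[6, 5], [-2, 0]].
Characteristic polynomial det(A - λI) = λ^2 - 6λ + 10 = 0.
Eigenvalues λ = 3 ± i (complex conjugate pair).
For λ=3+i: an eigenvector is (2,-1) - i(1,-1) = (2 - i, -1 + i).
A real fundamental pair from Re and Im of e^((3+i)t)v: X_1 = e^(3t)(cos(t)·(2,-1) + sin(t)·(1,-1)), X_2 = e^(3t)(sin(t)·(2,-1) - cos(t)·(1,-1)).
General solution: c_1X_1 + c_2X_2.
Applying x_1(0)=-4, x_2(0)=-3 gives c_1=-7, c_2=-10.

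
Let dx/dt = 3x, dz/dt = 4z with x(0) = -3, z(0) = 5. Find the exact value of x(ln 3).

A = [[3,0],[0,4]]; eigenvalues λ = 4, 3.
Eigenvectors: (0,-1) for λ=4, (1,0) for λ=3.
From the initial condition, c_1 = -5, c_2 = -3.
x(ln 3) = (-5)(3^4)(0) + (-3)(3^3)(1) = -81.

-81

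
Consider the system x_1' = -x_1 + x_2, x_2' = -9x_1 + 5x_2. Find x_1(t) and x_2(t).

x_1(t) = -c_1e^(2t) - c_2te^(2t) + c_2e^(2t), x_2(t) = -3c_1e^(2t) - 3c_2te^(2t) + 2c_2e^(2t)

Coefficient matrix A = [[-1, 1], [-9, 5]].
Characteristic polynomial det(A - λI) = λ^2 - 4λ + 4 = 0.
Single eigenvalue λ = 2 with algebraic multiplicity 2.
Eigenvector v = (-1,-3); generalized eigenvector w with (A-λI)w=v is (1,2).
General solution: e^(2t)[c_1·v + c_2·(t·v + w)].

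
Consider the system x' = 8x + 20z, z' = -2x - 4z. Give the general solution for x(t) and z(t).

x(t) = -3C_1e^(2t)sin(2t) - C_1e^(2t)cos(2t) - C_2e^(2t)sin(2t) + 3C_2e^(2t)cos(2t), z(t) = C_1e^(2t)sin(2t) - C_2e^(2t)cos(2t)

Coefficient matrix A = [[8, 20], [-2, -4]].
Characteristic polynomial det(A - λI) = λ^2 - 4λ + 8 = 0.
Eigenvalues λ = 2 ± 2i (complex conjugate pair).
For λ=2+2i: an eigenvector is (-1,0) - i(-3,1) = (-1 + 3i, 0 - i).
A real fundamental pair from Re and Im of e^((2+2i)t)v: X_1 = e^(2t)(cos(2t)·(-1,0) + sin(2t)·(-3,1)), X_2 = e^(2t)(sin(2t)·(-1,0) - cos(2t)·(-3,1)).
General solution: C_1X_1 + C_2X_2.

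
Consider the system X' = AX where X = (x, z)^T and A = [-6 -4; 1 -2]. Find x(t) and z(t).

x(t) = -2K_1e^(-4t) - 2K_2te^(-4t) - 3K_2e^(-4t), z(t) = K_1e^(-4t) + K_2te^(-4t) + 2K_2e^(-4t)

Coefficient matrix A = [[-6, -4], [1, -2]].
Characteristic polynomial det(A - λI) = λ^2 + 8λ + 16 = 0.
Single eigenvalue λ = -4 with algebraic multiplicity 2.
Eigenvector v = (-2,1); generalized eigenvector w with (A-λI)w=v is (-3,2).
General solution: e^(-4t)[K_1·v + K_2·(t·v + w)].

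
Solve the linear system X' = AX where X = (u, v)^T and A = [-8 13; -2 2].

u(t) = -2c_1e^(-3t)sin(t) + 3c_1e^(-3t)cos(t) + 3c_2e^(-3t)sin(t) + 2c_2e^(-3t)cos(t), v(t) = -c_1e^(-3t)sin(t) + c_1e^(-3t)cos(t) + c_2e^(-3t)sin(t) + c_2e^(-3t)cos(t)

Coefficient matrix A = [[-8, 13], [-2, 2]].
Characteristic polynomial det(A - λI) = λ^2 + 6λ + 10 = 0.
Eigenvalues λ = -3 ± i (complex conjugate pair).
For λ=-3+i: an eigenvector is (3,1) - i(-2,-1) = (3 + 2i, 1 + i).
A real fundamental pair from Re and Im of e^((-3+i)t)v: X_1 = e^(-3t)(cos(t)·(3,1) + sin(t)·(-2,-1)), X_2 = e^(-3t)(sin(t)·(3,1) - cos(t)·(-2,-1)).
General solution: c_1X_1 + c_2X_2.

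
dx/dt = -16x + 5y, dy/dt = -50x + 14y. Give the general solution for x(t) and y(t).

x(t) = c_1e^(-t)sin(5t) - c_2e^(-t)cos(5t), y(t) = 3c_1e^(-t)sin(5t) + c_1e^(-t)cos(5t) + c_2e^(-t)sin(5t) - 3c_2e^(-t)cos(5t)

Coefficient matrix A = [[-16, 5], [-50, 14]].
Characteristic polynomial det(A - λI) = λ^2 + 2λ + 26 = 0.
Eigenvalues λ = -1 ± 5i (complex conjugate pair).
For λ=-1+5i: an eigenvector is (0,1) - i(1,3) = (0 - i, 1 - 3i).
A real fundamental pair from Re and Im of e^((-1+5i)t)v: X_1 = e^(-t)(cos(5t)·(0,1) + sin(5t)·(1,3)), X_2 = e^(-t)(sin(5t)·(0,1) - cos(5t)·(1,3)).
General solution: c_1X_1 + c_2X_2.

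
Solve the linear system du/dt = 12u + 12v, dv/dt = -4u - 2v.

u(t) = 2K_1e^(6t) - 3K_2e^(4t), v(t) = -K_1e^(6t) + 2K_2e^(4t)

Coefficient matrix A = [[12, 12], [-4, -2]].
Characteristic polynomial det(A - λI) = λ^2 - 10λ + 24 = 0.
Eigenvalues λ = 6, 4.
For λ=6: (A-λI) row 1 is [6, 12], so an eigenvector is (2, -1).
For λ=4: (A-λI) row 1 is [8, 12], so an eigenvector is (-3, 2).
General solution: K_1e^(6t)(2,-1) + K_2e^(4t)(-3,2).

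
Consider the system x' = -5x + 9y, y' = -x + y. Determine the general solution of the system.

x(t) = -3K_1e^(-2t) - 3K_2te^(-2t) + K_2e^(-2t), y(t) = -K_1e^(-2t) - K_2te^(-2t)

Coefficient matrix A = [[-5, 9], [-1, 1]].
Characteristic polynomial det(A - λI) = λ^2 + 4λ + 4 = 0.
Single eigenvalue λ = -2 with algebraic multiplicity 2.
Eigenvector v = (-3,-1); generalized eigenvector w with (A-λI)w=v is (1,0).
General solution: e^(-2t)[K_1·v + K_2·(t·v + w)].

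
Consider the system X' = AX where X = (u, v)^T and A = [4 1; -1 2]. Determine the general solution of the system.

u(t) = C_1e^(3t) + C_2te^(3t) - 2C_2e^(3t), v(t) = -C_1e^(3t) - C_2te^(3t) + 3C_2e^(3t)

Coefficient matrix A = [[4, 1], [-1, 2]].
Characteristic polynomial det(A - λI) = λ^2 - 6λ + 9 = 0.
Single eigenvalue λ = 3 with algebraic multiplicity 2.
Eigenvector v = (1,-1); generalized eigenvector w with (A-λI)w=v is (-2,3).
General solution: e^(3t)[C_1·v + C_2·(t·v + w)].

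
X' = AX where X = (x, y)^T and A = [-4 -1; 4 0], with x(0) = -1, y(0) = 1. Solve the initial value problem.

Coefficient matrix A = [[-4, -1], [4, 0]].
Characteristic polynomial det(A - λI) = λ^2 + 4λ + 4 = 0.
Single eigenvalue λ = -2 with algebraic multiplicity 2.
Eigenvector v = (-1,2); generalized eigenvector w with (A-λI)w=v is (2,-3).
General solution: e^(-2t)[C_1·v + C_2·(t·v + w)].
Applying x(0)=-1, y(0)=1 gives C_1=-1, C_2=-1.

x(t) = te^(-2t) - e^(-2t), y(t) = -2te^(-2t) + e^(-2t)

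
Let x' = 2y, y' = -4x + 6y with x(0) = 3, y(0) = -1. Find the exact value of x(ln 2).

-36

A = [[0,2],[-4,6]]; eigenvalues λ = 4, 2.
Eigenvectors: (-1,-2) for λ=4, (-1,-1) for λ=2.
From the initial condition, c_1 = 4, c_2 = -7.
x(ln 2) = (4)(2^4)(-1) + (-7)(2^2)(-1) = -36.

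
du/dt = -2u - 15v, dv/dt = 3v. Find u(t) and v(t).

Coefficient matrix A = [[-2, -15], [0, 3]].
Characteristic polynomial det(A - λI) = λ^2 - λ - 6 = 0.
Eigenvalues λ = -2, 3.
For λ=-2: (A-λI) row 1 is [0, -15], so an eigenvector is (-1, 0).
For λ=3: (A-λI) row 1 is [-5, -15], so an eigenvector is (3, -1).
General solution: C_1e^(-2t)(-1,0) + C_2e^(3t)(3,-1).

u(t) = -C_1e^(-2t) + 3C_2e^(3t), v(t) = -C_2e^(3t)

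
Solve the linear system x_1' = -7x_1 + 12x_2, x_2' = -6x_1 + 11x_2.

Coefficient matrix A = [[-7, 12], [-6, 11]].
Characteristic polynomial det(A - λI) = λ^2 - 4λ - 5 = 0.
Eigenvalues λ = 5, -1.
For λ=5: (A-λI) row 1 is [-12, 12], so an eigenvector is (1, 1).
For λ=-1: (A-λI) row 1 is [-6, 12], so an eigenvector is (2, 1).
General solution: c_1e^(5t)(1,1) + c_2e^(-t)(2,1).

x_1(t) = c_1e^(5t) + 2c_2e^(-t), x_2(t) = c_1e^(5t) + c_2e^(-t)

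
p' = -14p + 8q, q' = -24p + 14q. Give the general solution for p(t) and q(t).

p(t) = 2C_1e^(-2t) - C_2e^(2t), q(t) = 3C_1e^(-2t) - 2C_2e^(2t)

Coefficient matrix A = [[-14, 8], [-24, 14]].
Characteristic polynomial det(A - λI) = λ^2 - 4 = 0.
Eigenvalues λ = -2, 2.
For λ=-2: (A-λI) row 1 is [-12, 8], so an eigenvector is (2, 3).
For λ=2: (A-λI) row 1 is [-16, 8], so an eigenvector is (-1, -2).
General solution: C_1e^(-2t)(2,3) + C_2e^(2t)(-1,-2).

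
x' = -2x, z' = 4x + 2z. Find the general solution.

Coefficient matrix A = [[-2, 0], [4, 2]].
Characteristic polynomial det(A - λI) = λ^2 - 4 = 0.
Eigenvalues λ = -2, 2.
For λ=-2: (A-λI) row 2 is [4, 4], so an eigenvector is (-1, 1).
For λ=2: (A-λI) row 1 is [-4, 0], so an eigenvector is (0, 1).
General solution: K_1e^(-2t)(-1,1) + K_2e^(2t)(0,1).

x(t) = -K_1e^(-2t), z(t) = K_1e^(-2t) + K_2e^(2t)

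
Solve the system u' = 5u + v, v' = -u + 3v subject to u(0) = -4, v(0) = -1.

u(t) = -5te^(4t) - 4e^(4t), v(t) = 5te^(4t) - e^(4t)

Coefficient matrix A = [[5, 1], [-1, 3]].
Characteristic polynomial det(A - λI) = λ^2 - 8λ + 16 = 0.
Single eigenvalue λ = 4 with algebraic multiplicity 2.
Eigenvector v = (-1,1); generalized eigenvector w with (A-λI)w=v is (1,-2).
General solution: e^(4t)[K_1·v + K_2·(t·v + w)].
Applying u(0)=-4, v(0)=-1 gives K_1=9, K_2=5.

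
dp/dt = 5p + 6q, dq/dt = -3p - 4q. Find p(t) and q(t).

Coefficient matrix A = [[5, 6], [-3, -4]].
Characteristic polynomial det(A - λI) = λ^2 - λ - 2 = 0.
Eigenvalues λ = 2, -1.
For λ=2: (A-λI) row 1 is [3, 6], so an eigenvector is (-2, 1).
For λ=-1: (A-λI) row 1 is [6, 6], so an eigenvector is (1, -1).
General solution: K_1e^(2t)(-2,1) + K_2e^(-t)(1,-1).

p(t) = -2K_1e^(2t) + K_2e^(-t), q(t) = K_1e^(2t) - K_2e^(-t)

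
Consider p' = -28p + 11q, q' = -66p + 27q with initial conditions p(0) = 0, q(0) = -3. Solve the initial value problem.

Coefficient matrix A = [[-28, 11], [-66, 27]].
Characteristic polynomial det(A - λI) = λ^2 + λ - 30 = 0.
Eigenvalues λ = -6, 5.
For λ=-6: (A-λI) row 1 is [-22, 11], so an eigenvector is (-1, -2).
For λ=5: (A-λI) row 1 is [-33, 11], so an eigenvector is (1, 3).
General solution: K_1e^(-6t)(-1,-2) + K_2e^(5t)(1,3).
Applying p(0)=0, q(0)=-3 gives K_1=-3, K_2=-3.

p(t) = -3e^(5t) + 3e^(-6t), q(t) = -9e^(5t) + 6e^(-6t)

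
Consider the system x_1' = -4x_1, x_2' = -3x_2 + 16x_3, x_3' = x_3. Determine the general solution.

x_1(t) = C_1e^(-4t), x_2(t) = C_2e^(-3t) + 4C_3e^(t), x_3(t) = C_3e^(t)

Coefficient matrix A = [[-4, 0, 0], [0, -3, 16], [0, 0, 1]].
det(A - λI) = 0 gives eigenvalues λ = -4, -3, 1.
For λ=-4: eigenvector (1,0,0).
For λ=-3: eigenvector (0,1,0).
For λ=1: eigenvector (0,4,1).
General solution: C_1e^(-4t)(1,0,0) + C_2e^(-3t)(0,1,0) + C_3e^(t)(0,4,1).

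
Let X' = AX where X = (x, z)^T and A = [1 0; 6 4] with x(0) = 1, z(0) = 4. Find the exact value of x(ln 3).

3

A = [[1,0],[6,4]]; eigenvalues λ = 4, 1.
Eigenvectors: (0,-1) for λ=4, (-1,2) for λ=1.
From the initial condition, c_1 = -6, c_2 = -1.
x(ln 3) = (-6)(3^4)(0) + (-1)(3^1)(-1) = 3.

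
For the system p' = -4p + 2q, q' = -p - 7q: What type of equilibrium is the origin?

A = [[-4,2],[-1,-7]]; det(A-λI) = λ^2 + 11λ + 30.
λ = -5, -6: both negative.

stable node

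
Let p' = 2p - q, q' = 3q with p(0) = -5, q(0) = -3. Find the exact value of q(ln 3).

A = [[2,-1],[0,3]]; eigenvalues λ = 2, 3.
Eigenvectors: (1,0) for λ=2, (1,-1) for λ=3.
From the initial condition, c_1 = -8, c_2 = 3.
q(ln 3) = (-8)(3^2)(0) + (3)(3^3)(-1) = -81.

-81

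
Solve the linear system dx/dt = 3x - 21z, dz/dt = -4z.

x(t) = 3C_1e^(-4t) - C_2e^(3t), z(t) = C_1e^(-4t)

Coefficient matrix A = [[3, -21], [0, -4]].
Characteristic polynomial det(A - λI) = λ^2 + λ - 12 = 0.
Eigenvalues λ = -4, 3.
For λ=-4: (A-λI) row 1 is [7, -21], so an eigenvector is (3, 1).
For λ=3: (A-λI) row 1 is [0, -21], so an eigenvector is (-1, 0).
General solution: C_1e^(-4t)(3,1) + C_2e^(3t)(-1,0).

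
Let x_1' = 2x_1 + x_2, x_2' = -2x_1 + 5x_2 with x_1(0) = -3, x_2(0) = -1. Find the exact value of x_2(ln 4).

704

A = [[2,1],[-2,5]]; eigenvalues λ = 3, 4.
Eigenvectors: (-1,-1) for λ=3, (1,2) for λ=4.
From the initial condition, c_1 = 5, c_2 = 2.
x_2(ln 4) = (5)(4^3)(-1) + (2)(4^4)(2) = 704.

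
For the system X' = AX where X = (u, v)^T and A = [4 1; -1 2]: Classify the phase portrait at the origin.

unstable improper node

A = [[4,1],[-1,2]]; det(A-λI) = λ^2 - 6λ + 9.
repeated λ = 3 with a single eigenvector.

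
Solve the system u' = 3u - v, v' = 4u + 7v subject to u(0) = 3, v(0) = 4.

u(t) = -10te^(5t) + 3e^(5t), v(t) = 20te^(5t) + 4e^(5t)

Coefficient matrix A = [[3, -1], [4, 7]].
Characteristic polynomial det(A - λI) = λ^2 - 10λ + 25 = 0.
Single eigenvalue λ = 5 with algebraic multiplicity 2.
Eigenvector v = (1,-2); generalized eigenvector w with (A-λI)w=v is (-2,3).
General solution: e^(5t)[C_1·v + C_2·(t·v + w)].
Applying u(0)=3, v(0)=4 gives C_1=-17, C_2=-10.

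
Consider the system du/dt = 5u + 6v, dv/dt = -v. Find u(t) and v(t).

u(t) = -C_1e^(-t) + C_2e^(5t), v(t) = C_1e^(-t)

Coefficient matrix A = [[5, 6], [0, -1]].
Characteristic polynomial det(A - λI) = λ^2 - 4λ - 5 = 0.
Eigenvalues λ = -1, 5.
For λ=-1: (A-λI) row 1 is [6, 6], so an eigenvector is (-1, 1).
For λ=5: (A-λI) row 1 is [0, 6], so an eigenvector is (1, 0).
General solution: C_1e^(-t)(-1,1) + C_2e^(5t)(1,0).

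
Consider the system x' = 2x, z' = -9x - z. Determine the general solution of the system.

x(t) = -C_1e^(2t), z(t) = 3C_1e^(2t) - C_2e^(-t)

Coefficient matrix A = [[2, 0], [-9, -1]].
Characteristic polynomial det(A - λI) = λ^2 - λ - 2 = 0.
Eigenvalues λ = 2, -1.
For λ=2: (A-λI) row 2 is [-9, -3], so an eigenvector is (-1, 3).
For λ=-1: (A-λI) row 1 is [3, 0], so an eigenvector is (0, -1).
General solution: C_1e^(2t)(-1,3) + C_2e^(-t)(0,-1).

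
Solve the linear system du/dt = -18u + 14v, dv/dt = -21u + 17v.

Coefficient matrix A = [[-18, 14], [-21, 17]].
Characteristic polynomial det(A - λI) = λ^2 + λ - 12 = 0.
Eigenvalues λ = -4, 3.
For λ=-4: (A-λI) row 1 is [-14, 14], so an eigenvector is (-1, -1).
For λ=3: (A-λI) row 1 is [-21, 14], so an eigenvector is (-2, -3).
General solution: c_1e^(-4t)(-1,-1) + c_2e^(3t)(-2,-3).

u(t) = -c_1e^(-4t) - 2c_2e^(3t), v(t) = -c_1e^(-4t) - 3c_2e^(3t)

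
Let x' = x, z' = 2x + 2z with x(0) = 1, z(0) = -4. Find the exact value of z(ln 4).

-40

A = [[1,0],[2,2]]; eigenvalues λ = 2, 1.
Eigenvectors: (0,1) for λ=2, (-1,2) for λ=1.
From the initial condition, c_1 = -2, c_2 = -1.
z(ln 4) = (-2)(4^2)(1) + (-1)(4^1)(2) = -40.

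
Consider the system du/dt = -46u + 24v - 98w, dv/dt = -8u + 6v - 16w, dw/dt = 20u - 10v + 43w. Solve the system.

Coefficient matrix A = [[-46, 24, -98], [-8, 6, -16], [20, -10, 43]].
det(A - λI) = 0 gives eigenvalues λ = 3, 2, -2.
For λ=3: eigenvector (-2,0,1).
For λ=2: eigenvector (1,2,0).
For λ=-2: eigenvector (5,1,-2).
General solution: K_1e^(3t)(-2,0,1) + K_2e^(2t)(1,2,0) + K_3e^(-2t)(5,1,-2).

u(t) = -2K_1e^(3t) + K_2e^(2t) + 5K_3e^(-2t), v(t) = 2K_2e^(2t) + K_3e^(-2t), w(t) = K_1e^(3t) - 2K_3e^(-2t)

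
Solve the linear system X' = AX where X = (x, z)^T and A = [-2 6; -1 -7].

x(t) = 3C_1e^(-4t) + 2C_2e^(-5t), z(t) = -C_1e^(-4t) - C_2e^(-5t)

Coefficient matrix A = [[-2, 6], [-1, -7]].
Characteristic polynomial det(A - λI) = λ^2 + 9λ + 20 = 0.
Eigenvalues λ = -4, -5.
For λ=-4: (A-λI) row 1 is [2, 6], so an eigenvector is (3, -1).
For λ=-5: (A-λI) row 1 is [3, 6], so an eigenvector is (2, -1).
General solution: C_1e^(-4t)(3,-1) + C_2e^(-5t)(2,-1).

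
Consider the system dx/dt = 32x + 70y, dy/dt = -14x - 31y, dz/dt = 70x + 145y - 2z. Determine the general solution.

x(t) = 5C_1e^(4t) - 2C_2e^(-3t), y(t) = -2C_1e^(4t) + C_2e^(-3t), z(t) = 10C_1e^(4t) - 5C_2e^(-3t) + C_3e^(-2t)

Coefficient matrix A = [[32, 70, 0], [-14, -31, 0], [70, 145, -2]].
det(A - λI) = 0 gives eigenvalues λ = 4, -3, -2.
For λ=4: eigenvector (5,-2,10).
For λ=-3: eigenvector (-2,1,-5).
For λ=-2: eigenvector (0,0,1).
General solution: C_1e^(4t)(5,-2,10) + C_2e^(-3t)(-2,1,-5) + C_3e^(-2t)(0,0,1).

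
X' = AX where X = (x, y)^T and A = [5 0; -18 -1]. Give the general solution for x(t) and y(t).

x(t) = C_2e^(5t), y(t) = -C_1e^(-t) - 3C_2e^(5t)

Coefficient matrix A = [[5, 0], [-18, -1]].
Characteristic polynomial det(A - λI) = λ^2 - 4λ - 5 = 0.
Eigenvalues λ = -1, 5.
For λ=-1: (A-λI) row 1 is [6, 0], so an eigenvector is (0, -1).
For λ=5: (A-λI) row 2 is [-18, -6], so an eigenvector is (1, -3).
General solution: C_1e^(-t)(0,-1) + C_2e^(5t)(1,-3).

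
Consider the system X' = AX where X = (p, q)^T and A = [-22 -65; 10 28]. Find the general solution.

p(t) = 3c_1e^(3t)sin(5t) + 2c_1e^(3t)cos(5t) + 2c_2e^(3t)sin(5t) - 3c_2e^(3t)cos(5t), q(t) = -c_1e^(3t)sin(5t) - c_1e^(3t)cos(5t) - c_2e^(3t)sin(5t) + c_2e^(3t)cos(5t)

Coefficient matrix A = [[-22, -65], [10, 28]].
Characteristic polynomial det(A - λI) = λ^2 - 6λ + 34 = 0.
Eigenvalues λ = 3 ± 5i (complex conjugate pair).
For λ=3+5i: an eigenvector is (2,-1) - i(3,-1) = (2 - 3i, -1 + i).
A real fundamental pair from Re and Im of e^((3+5i)t)v: X_1 = e^(3t)(cos(5t)·(2,-1) + sin(5t)·(3,-1)), X_2 = e^(3t)(sin(5t)·(2,-1) - cos(5t)·(3,-1)).
General solution: c_1X_1 + c_2X_2.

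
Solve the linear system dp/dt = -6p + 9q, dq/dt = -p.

p(t) = -3K_1e^(-3t) - 3K_2te^(-3t) + K_2e^(-3t), q(t) = -K_1e^(-3t) - K_2te^(-3t)

Coefficient matrix A = [[-6, 9], [-1, 0]].
Characteristic polynomial det(A - λI) = λ^2 + 6λ + 9 = 0.
Single eigenvalue λ = -3 with algebraic multiplicity 2.
Eigenvector v = (-3,-1); generalized eigenvector w with (A-λI)w=v is (1,0).
General solution: e^(-3t)[K_1·v + K_2·(t·v + w)].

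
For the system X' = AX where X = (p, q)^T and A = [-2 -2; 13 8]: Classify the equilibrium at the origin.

unstable spiral

A = [[-2,-2],[13,8]]; det(A-λI) = λ^2 - 6λ + 10.
λ = 3 ± i: positive real part.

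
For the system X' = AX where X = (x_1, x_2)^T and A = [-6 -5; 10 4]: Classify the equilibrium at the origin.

A = [[-6,-5],[10,4]]; det(A-λI) = λ^2 + 2λ + 26.
λ = -1 ± 5i: negative real part.

stable spiral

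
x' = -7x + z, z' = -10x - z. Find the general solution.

x(t) = -K_1e^(-4t)cos(t) - K_2e^(-4t)sin(t), z(t) = K_1e^(-4t)sin(t) - 3K_1e^(-4t)cos(t) - 3K_2e^(-4t)sin(t) - K_2e^(-4t)cos(t)

Coefficient matrix A = [[-7, 1], [-10, -1]].
Characteristic polynomial det(A - λI) = λ^2 + 8λ + 17 = 0.
Eigenvalues λ = -4 ± i (complex conjugate pair).
For λ=-4+i: an eigenvector is (-1,-3) - i(0,1) = (-1, -3 - i).
A real fundamental pair from Re and Im of e^((-4+i)t)v: X_1 = e^(-4t)(cos(t)·(-1,-3) + sin(t)·(0,1)), X_2 = e^(-4t)(sin(t)·(-1,-3) - cos(t)·(0,1)).
General solution: K_1X_1 + K_2X_2.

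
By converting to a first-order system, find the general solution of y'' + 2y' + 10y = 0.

Let x_1 = y, x_2 = y'. Then x_1' = x_2 and x_2' = -10x_1 - 2x_2.
A = [[0,1],[-10,-2]]; det(A-λI) = λ^2 + 2λ + 10.
Eigenvalues λ = -1 ± 3i.

y(t) = C_1e^(-t)cos(3t) + C_2e^(-t)sin(3t)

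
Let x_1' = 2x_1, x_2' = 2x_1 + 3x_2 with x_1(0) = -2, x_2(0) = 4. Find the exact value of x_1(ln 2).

A = [[2,0],[2,3]]; eigenvalues λ = 2, 3.
Eigenvectors: (1,-2) for λ=2, (0,1) for λ=3.
From the initial condition, c_1 = -2, c_2 = 0.
x_1(ln 2) = (-2)(2^2)(1) + (0)(2^3)(0) = -8.

-8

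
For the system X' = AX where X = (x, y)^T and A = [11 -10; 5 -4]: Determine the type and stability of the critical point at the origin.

A = [[11,-10],[5,-4]]; det(A-λI) = λ^2 - 7λ + 6.
λ = 6, 1: both positive.

unstable node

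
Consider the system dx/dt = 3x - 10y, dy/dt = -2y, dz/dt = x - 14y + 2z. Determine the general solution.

x(t) = 2C_1e^(-2t) + C_2e^(3t), y(t) = C_1e^(-2t), z(t) = 3C_1e^(-2t) + C_2e^(3t) + C_3e^(2t)

Coefficient matrix A = [[3, -10, 0], [0, -2, 0], [1, -14, 2]].
det(A - λI) = 0 gives eigenvalues λ = -2, 3, 2.
For λ=-2: eigenvector (2,1,3).
For λ=3: eigenvector (1,0,1).
For λ=2: eigenvector (0,0,1).
General solution: C_1e^(-2t)(2,1,3) + C_2e^(3t)(1,0,1) + C_3e^(2t)(0,0,1).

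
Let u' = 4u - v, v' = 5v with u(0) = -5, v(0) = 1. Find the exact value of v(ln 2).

32

A = [[4,-1],[0,5]]; eigenvalues λ = 5, 4.
Eigenvectors: (-1,1) for λ=5, (1,0) for λ=4.
From the initial condition, c_1 = 1, c_2 = -4.
v(ln 2) = (1)(2^5)(1) + (-4)(2^4)(0) = 32.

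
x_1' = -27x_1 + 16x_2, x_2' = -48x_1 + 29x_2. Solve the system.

Coefficient matrix A = [[-27, 16], [-48, 29]].
Characteristic polynomial det(A - λI) = λ^2 - 2λ - 15 = 0.
Eigenvalues λ = 5, -3.
For λ=5: (A-λI) row 1 is [-32, 16], so an eigenvector is (-1, -2).
For λ=-3: (A-λI) row 1 is [-24, 16], so an eigenvector is (2, 3).
General solution: C_1e^(5t)(-1,-2) + C_2e^(-3t)(2,3).

x_1(t) = -C_1e^(5t) + 2C_2e^(-3t), x_2(t) = -2C_1e^(5t) + 3C_2e^(-3t)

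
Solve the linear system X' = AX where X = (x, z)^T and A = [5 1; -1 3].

Coefficient matrix A = [[5, 1], [-1, 3]].
Characteristic polynomial det(A - λI) = λ^2 - 8λ + 16 = 0.
Single eigenvalue λ = 4 with algebraic multiplicity 2.
Eigenvector v = (-1,1); generalized eigenvector w with (A-λI)w=v is (1,-2).
General solution: e^(4t)[C_1·v + C_2·(t·v + w)].

x(t) = -C_1e^(4t) - C_2te^(4t) + C_2e^(4t), z(t) = C_1e^(4t) + C_2te^(4t) - 2C_2e^(4t)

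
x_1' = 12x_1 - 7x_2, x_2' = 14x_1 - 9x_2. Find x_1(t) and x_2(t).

Coefficient matrix A = [[12, -7], [14, -9]].
Characteristic polynomial det(A - λI) = λ^2 - 3λ - 10 = 0.
Eigenvalues λ = 5, -2.
For λ=5: (A-λI) row 1 is [7, -7], so an eigenvector is (-1, -1).
For λ=-2: (A-λI) row 1 is [14, -7], so an eigenvector is (1, 2).
General solution: K_1e^(5t)(-1,-1) + K_2e^(-2t)(1,2).

x_1(t) = -K_1e^(5t) + K_2e^(-2t), x_2(t) = -K_1e^(5t) + 2K_2e^(-2t)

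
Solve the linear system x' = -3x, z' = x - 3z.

x(t) = -K_2e^(-3t), z(t) = -K_1e^(-3t) - K_2te^(-3t) + 2K_2e^(-3t)

Coefficient matrix A = [[-3, 0], [1, -3]].
Characteristic polynomial det(A - λI) = λ^2 + 6λ + 9 = 0.
Single eigenvalue λ = -3 with algebraic multiplicity 2.
Eigenvector v = (0,-1); generalized eigenvector w with (A-λI)w=v is (-1,2).
General solution: e^(-3t)[K_1·v + K_2·(t·v + w)].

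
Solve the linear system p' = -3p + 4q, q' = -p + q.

p(t) = 2C_1e^(-t) + 2C_2te^(-t) + C_2e^(-t), q(t) = C_1e^(-t) + C_2te^(-t) + C_2e^(-t)

Coefficient matrix A = [[-3, 4], [-1, 1]].
Characteristic polynomial det(A - λI) = λ^2 + 2λ + 1 = 0.
Single eigenvalue λ = -1 with algebraic multiplicity 2.
Eigenvector v = (2,1); generalized eigenvector w with (A-λI)w=v is (1,1).
General solution: e^(-t)[C_1·v + C_2·(t·v + w)].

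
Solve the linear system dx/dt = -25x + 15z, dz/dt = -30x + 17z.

x(t) = 2c_1e^(-4t)sin(3t) - c_1e^(-4t)cos(3t) - c_2e^(-4t)sin(3t) - 2c_2e^(-4t)cos(3t), z(t) = 3c_1e^(-4t)sin(3t) - c_1e^(-4t)cos(3t) - c_2e^(-4t)sin(3t) - 3c_2e^(-4t)cos(3t)

Coefficient matrix A = [[-25, 15], [-30, 17]].
Characteristic polynomial det(A - λI) = λ^2 + 8λ + 25 = 0.
Eigenvalues λ = -4 ± 3i (complex conjugate pair).
For λ=-4+3i: an eigenvector is (-1,-1) - i(2,3) = (-1 - 2i, -1 - 3i).
A real fundamental pair from Re and Im of e^((-4+3i)t)v: X_1 = e^(-4t)(cos(3t)·(-1,-1) + sin(3t)·(2,3)), X_2 = e^(-4t)(sin(3t)·(-1,-1) - cos(3t)·(2,3)).
General solution: c_1X_1 + c_2X_2.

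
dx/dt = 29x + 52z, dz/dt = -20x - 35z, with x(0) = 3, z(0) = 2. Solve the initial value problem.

x(t) = 50e^(-3t)sin(4t) + 3e^(-3t)cos(4t), z(t) = -31e^(-3t)sin(4t) + 2e^(-3t)cos(4t)

Coefficient matrix A = [[29, 52], [-20, -35]].
Characteristic polynomial det(A - λI) = λ^2 + 6λ + 25 = 0.
Eigenvalues λ = -3 ± 4i (complex conjugate pair).
For λ=-3+4i: an eigenvector is (-2,1) - i(-3,2) = (-2 + 3i, 1 - 2i).
A real fundamental pair from Re and Im of e^((-3+4i)t)v: X_1 = e^(-3t)(cos(4t)·(-2,1) + sin(4t)·(-3,2)), X_2 = e^(-3t)(sin(4t)·(-2,1) - cos(4t)·(-3,2)).
General solution: c_1X_1 + c_2X_2.
Applying x(0)=3, z(0)=2 gives c_1=-12, c_2=-7.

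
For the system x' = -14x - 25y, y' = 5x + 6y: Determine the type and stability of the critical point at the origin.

stable spiral

A = [[-14,-25],[5,6]]; det(A-λI) = λ^2 + 8λ + 41.
λ = -4 ± 5i: negative real part.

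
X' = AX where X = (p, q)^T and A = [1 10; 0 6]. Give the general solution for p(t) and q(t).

p(t) = -2c_1e^(6t) - c_2e^(t), q(t) = -c_1e^(6t)

Coefficient matrix A = [[1, 10], [0, 6]].
Characteristic polynomial det(A - λI) = λ^2 - 7λ + 6 = 0.
Eigenvalues λ = 6, 1.
For λ=6: (A-λI) row 1 is [-5, 10], so an eigenvector is (-2, -1).
For λ=1: (A-λI) row 1 is [0, 10], so an eigenvector is (-1, 0).
General solution: c_1e^(6t)(-2,-1) + c_2e^(t)(-1,0).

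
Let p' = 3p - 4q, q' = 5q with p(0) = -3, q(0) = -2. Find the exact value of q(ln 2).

A = [[3,-4],[0,5]]; eigenvalues λ = 5, 3.
Eigenvectors: (2,-1) for λ=5, (1,0) for λ=3.
From the initial condition, c_1 = 2, c_2 = -7.
q(ln 2) = (2)(2^5)(-1) + (-7)(2^3)(0) = -64.

-64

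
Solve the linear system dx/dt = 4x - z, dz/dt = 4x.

Coefficient matrix A = [[4, -1], [4, 0]].
Characteristic polynomial det(A - λI) = λ^2 - 4λ + 4 = 0.
Single eigenvalue λ = 2 with algebraic multiplicity 2.
Eigenvector v = (1,2); generalized eigenvector w with (A-λI)w=v is (-1,-3).
General solution: e^(2t)[K_1·v + K_2·(t·v + w)].

x(t) = K_1e^(2t) + K_2te^(2t) - K_2e^(2t), z(t) = 2K_1e^(2t) + 2K_2te^(2t) - 3K_2e^(2t)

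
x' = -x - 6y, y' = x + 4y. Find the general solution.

x(t) = -2c_1e^(2t) - 3c_2e^(t), y(t) = c_1e^(2t) + c_2e^(t)

Coefficient matrix A = [[-1, -6], [1, 4]].
Characteristic polynomial det(A - λI) = λ^2 - 3λ + 2 = 0.
Eigenvalues λ = 2, 1.
For λ=2: (A-λI) row 1 is [-3, -6], so an eigenvector is (-2, 1).
For λ=1: (A-λI) row 1 is [-2, -6], so an eigenvector is (-3, 1).
General solution: c_1e^(2t)(-2,1) + c_2e^(t)(-3,1).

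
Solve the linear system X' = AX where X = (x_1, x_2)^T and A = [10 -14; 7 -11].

x_1(t) = -c_1e^(-4t) - 2c_2e^(3t), x_2(t) = -c_1e^(-4t) - c_2e^(3t)

Coefficient matrix A = [[10, -14], [7, -11]].
Characteristic polynomial det(A - λI) = λ^2 + λ - 12 = 0.
Eigenvalues λ = -4, 3.
For λ=-4: (A-λI) row 1 is [14, -14], so an eigenvector is (-1, -1).
For λ=3: (A-λI) row 1 is [7, -14], so an eigenvector is (-2, -1).
General solution: c_1e^(-4t)(-1,-1) + c_2e^(3t)(-2,-1).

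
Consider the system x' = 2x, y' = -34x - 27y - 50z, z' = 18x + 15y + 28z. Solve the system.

Coefficient matrix A = [[2, 0, 0], [-34, -27, -50], [18, 15, 28]].
det(A - λI) = 0 gives eigenvalues λ = 2, 3, -2.
For λ=2: eigenvector (1,4,-3).
For λ=3: eigenvector (0,5,-3).
For λ=-2: eigenvector (0,2,-1).
General solution: c_1e^(2t)(1,4,-3) + c_2e^(3t)(0,5,-3) + c_3e^(-2t)(0,2,-1).

x(t) = c_1e^(2t), y(t) = 4c_1e^(2t) + 5c_2e^(3t) + 2c_3e^(-2t), z(t) = -3c_1e^(2t) - 3c_2e^(3t) - c_3e^(-2t)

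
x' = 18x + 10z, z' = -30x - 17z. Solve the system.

Coefficient matrix A = [[18, 10], [-30, -17]].
Characteristic polynomial det(A - λI) = λ^2 - λ - 6 = 0.
Eigenvalues λ = 3, -2.
For λ=3: (A-λI) row 1 is [15, 10], so an eigenvector is (2, -3).
For λ=-2: (A-λI) row 1 is [20, 10], so an eigenvector is (-1, 2).
General solution: K_1e^(3t)(2,-3) + K_2e^(-2t)(-1,2).

x(t) = 2K_1e^(3t) - K_2e^(-2t), z(t) = -3K_1e^(3t) + 2K_2e^(-2t)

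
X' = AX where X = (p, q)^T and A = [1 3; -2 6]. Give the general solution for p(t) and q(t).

Coefficient matrix A = [[1, 3], [-2, 6]].
Characteristic polynomial det(A - λI) = λ^2 - 7λ + 12 = 0.
Eigenvalues λ = 4, 3.
For λ=4: (A-λI) row 1 is [-3, 3], so an eigenvector is (-1, -1).
For λ=3: (A-λI) row 1 is [-2, 3], so an eigenvector is (-3, -2).
General solution: C_1e^(4t)(-1,-1) + C_2e^(3t)(-3,-2).

p(t) = -C_1e^(4t) - 3C_2e^(3t), q(t) = -C_1e^(4t) - 2C_2e^(3t)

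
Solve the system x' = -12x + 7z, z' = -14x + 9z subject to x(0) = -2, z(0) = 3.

x(t) = 5e^(2t) - 7e^(-5t), z(t) = 10e^(2t) - 7e^(-5t)

Coefficient matrix A = [[-12, 7], [-14, 9]].
Characteristic polynomial det(A - λI) = λ^2 + 3λ - 10 = 0.
Eigenvalues λ = -5, 2.
For λ=-5: (A-λI) row 1 is [-7, 7], so an eigenvector is (1, 1).
For λ=2: (A-λI) row 1 is [-14, 7], so an eigenvector is (-1, -2).
General solution: c_1e^(-5t)(1,1) + c_2e^(2t)(-1,-2).
Applying x(0)=-2, z(0)=3 gives c_1=-7, c_2=-5.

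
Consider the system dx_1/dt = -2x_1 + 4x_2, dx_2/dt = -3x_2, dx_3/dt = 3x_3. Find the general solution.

Coefficient matrix A = [[-2, 4, 0], [0, -3, 0], [0, 0, 3]].
det(A - λI) = 0 gives eigenvalues λ = -2, -3, 3.
For λ=-2: eigenvector (1,0,0).
For λ=-3: eigenvector (-4,1,0).
For λ=3: eigenvector (0,0,1).
General solution: C_1e^(-2t)(1,0,0) + C_2e^(-3t)(-4,1,0) + C_3e^(3t)(0,0,1).

x_1(t) = C_1e^(-2t) - 4C_2e^(-3t), x_2(t) = C_2e^(-3t), x_3(t) = C_3e^(3t)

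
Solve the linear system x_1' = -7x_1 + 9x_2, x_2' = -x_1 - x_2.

x_1(t) = 3K_1e^(-4t) + 3K_2te^(-4t) + 2K_2e^(-4t), x_2(t) = K_1e^(-4t) + K_2te^(-4t) + K_2e^(-4t)

Coefficient matrix A = [[-7, 9], [-1, -1]].
Characteristic polynomial det(A - λI) = λ^2 + 8λ + 16 = 0.
Single eigenvalue λ = -4 with algebraic multiplicity 2.
Eigenvector v = (3,1); generalized eigenvector w with (A-λI)w=v is (2,1).
General solution: e^(-4t)[K_1·v + K_2·(t·v + w)].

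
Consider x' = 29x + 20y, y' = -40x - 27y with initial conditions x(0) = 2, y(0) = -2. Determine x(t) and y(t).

Coefficient matrix A = [[29, 20], [-40, -27]].
Characteristic polynomial det(A - λI) = λ^2 - 2λ + 17 = 0.
Eigenvalues λ = 1 ± 4i (complex conjugate pair).
For λ=1+4i: an eigenvector is (-1,1) - i(-2,3) = (-1 + 2i, 1 - 3i).
A real fundamental pair from Re and Im of e^((1+4i)t)v: X_1 = e^(t)(cos(4t)·(-1,1) + sin(4t)·(-2,3)), X_2 = e^(t)(sin(4t)·(-1,1) - cos(4t)·(-2,3)).
General solution: c_1X_1 + c_2X_2.
Applying x(0)=2, y(0)=-2 gives c_1=-2, c_2=0.

x(t) = 4e^(t)sin(4t) + 2e^(t)cos(4t), y(t) = -6e^(t)sin(4t) - 2e^(t)cos(4t)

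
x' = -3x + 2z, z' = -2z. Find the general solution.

Coefficient matrix A = [[-3, 2], [0, -2]].
Characteristic polynomial det(A - λI) = λ^2 + 5λ + 6 = 0.
Eigenvalues λ = -2, -3.
For λ=-2: (A-λI) row 1 is [-1, 2], so an eigenvector is (-2, -1).
For λ=-3: (A-λI) row 1 is [0, 2], so an eigenvector is (-1, 0).
General solution: c_1e^(-2t)(-2,-1) + c_2e^(-3t)(-1,0).

x(t) = -2c_1e^(-2t) - c_2e^(-3t), z(t) = -c_1e^(-2t)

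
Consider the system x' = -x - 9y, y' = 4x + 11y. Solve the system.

x(t) = -3c_1e^(5t) - 3c_2te^(5t) - c_2e^(5t), y(t) = 2c_1e^(5t) + 2c_2te^(5t) + c_2e^(5t)

Coefficient matrix A = [[-1, -9], [4, 11]].
Characteristic polynomial det(A - λI) = λ^2 - 10λ + 25 = 0.
Single eigenvalue λ = 5 with algebraic multiplicity 2.
Eigenvector v = (-3,2); generalized eigenvector w with (A-λI)w=v is (-1,1).
General solution: e^(5t)[c_1·v + c_2·(t·v + w)].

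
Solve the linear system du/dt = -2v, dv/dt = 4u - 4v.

Coefficient matrix A = [[0, -2], [4, -4]].
Characteristic polynomial det(A - λI) = λ^2 + 4λ + 8 = 0.
Eigenvalues λ = -2 ± 2i (complex conjugate pair).
For λ=-2+2i: an eigenvector is (0,1) - i(-1,-1) = (0 + i, 1 + i).
A real fundamental pair from Re and Im of e^((-2+2i)t)v: X_1 = e^(-2t)(cos(2t)·(0,1) + sin(2t)·(-1,-1)), X_2 = e^(-2t)(sin(2t)·(0,1) - cos(2t)·(-1,-1)).
General solution: C_1X_1 + C_2X_2.

u(t) = -C_1e^(-2t)sin(2t) + C_2e^(-2t)cos(2t), v(t) = -C_1e^(-2t)sin(2t) + C_1e^(-2t)cos(2t) + C_2e^(-2t)sin(2t) + C_2e^(-2t)cos(2t)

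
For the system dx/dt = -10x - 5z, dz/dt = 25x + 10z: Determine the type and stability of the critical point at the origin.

center

A = [[-10,-5],[25,10]]; det(A-λI) = λ^2 + 25.
λ = 0 ± 5i: zero real part.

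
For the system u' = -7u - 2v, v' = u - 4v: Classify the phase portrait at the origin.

A = [[-7,-2],[1,-4]]; det(A-λI) = λ^2 + 11λ + 30.
λ = -6, -5: both negative.

stable node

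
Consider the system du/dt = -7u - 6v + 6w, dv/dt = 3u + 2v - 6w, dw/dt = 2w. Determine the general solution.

u(t) = K_1e^(-t) + 2K_2e^(-4t) + 2K_3e^(2t), v(t) = -K_1e^(-t) - K_2e^(-4t) - 2K_3e^(2t), w(t) = K_3e^(2t)

Coefficient matrix A = [[-7, -6, 6], [3, 2, -6], [0, 0, 2]].
det(A - λI) = 0 gives eigenvalues λ = -1, -4, 2.
For λ=-1: eigenvector (1,-1,0).
For λ=-4: eigenvector (2,-1,0).
For λ=2: eigenvector (2,-2,1).
General solution: K_1e^(-t)(1,-1,0) + K_2e^(-4t)(2,-1,0) + K_3e^(2t)(2,-2,1).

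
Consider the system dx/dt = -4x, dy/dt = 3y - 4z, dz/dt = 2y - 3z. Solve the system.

Coefficient matrix A = [[-4, 0, 0], [0, 3, -4], [0, 2, -3]].
det(A - λI) = 0 gives eigenvalues λ = 1, -1, -4.
For λ=1: eigenvector (0,-2,-1).
For λ=-1: eigenvector (0,1,1).
For λ=-4: eigenvector (1,0,0).
General solution: K_1e^(t)(0,-2,-1) + K_2e^(-t)(0,1,1) + K_3e^(-4t)(1,0,0).

x(t) = K_3e^(-4t), y(t) = -2K_1e^(t) + K_2e^(-t), z(t) = -K_1e^(t) + K_2e^(-t)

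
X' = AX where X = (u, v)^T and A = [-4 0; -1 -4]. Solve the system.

Coefficient matrix A = [[-4, 0], [-1, -4]].
Characteristic polynomial det(A - λI) = λ^2 + 8λ + 16 = 0.
Single eigenvalue λ = -4 with algebraic multiplicity 2.
Eigenvector v = (0,1); generalized eigenvector w with (A-λI)w=v is (-1,-1).
General solution: e^(-4t)[K_1·v + K_2·(t·v + w)].

u(t) = -K_2e^(-4t), v(t) = K_1e^(-4t) + K_2te^(-4t) - K_2e^(-4t)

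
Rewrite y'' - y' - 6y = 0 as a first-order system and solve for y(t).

y(t) = C_1e^(-2t) + C_2e^(3t)

Let x_1 = y, x_2 = y'. Then x_1' = x_2 and x_2' = 6x_1 + x_2.
A = [[0,1],[6,1]]; det(A-λI) = λ^2 - λ - 6.
Eigenvalues λ = -2, 3 with eigenvectors (1,-2), (1,3).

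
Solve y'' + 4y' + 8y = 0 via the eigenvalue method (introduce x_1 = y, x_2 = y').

Let x_1 = y, x_2 = y'. Then x_1' = x_2 and x_2' = -8x_1 - 4x_2.
A = [[0,1],[-8,-4]]; det(A-λI) = λ^2 + 4λ + 8.
Eigenvalues λ = -2 ± 2i.

y(t) = c_1e^(-2t)cos(2t) + c_2e^(-2t)sin(2t)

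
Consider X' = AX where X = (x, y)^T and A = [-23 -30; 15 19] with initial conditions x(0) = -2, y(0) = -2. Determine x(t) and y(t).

x(t) = 34e^(-2t)sin(3t) - 2e^(-2t)cos(3t), y(t) = -24e^(-2t)sin(3t) - 2e^(-2t)cos(3t)

Coefficient matrix A = [[-23, -30], [15, 19]].
Characteristic polynomial det(A - λI) = λ^2 + 4λ + 13 = 0.
Eigenvalues λ = -2 ± 3i (complex conjugate pair).
For λ=-2+3i: an eigenvector is (-3,2) - i(1,-1) = (-3 - i, 2 + i).
A real fundamental pair from Re and Im of e^((-2+3i)t)v: X_1 = e^(-2t)(cos(3t)·(-3,2) + sin(3t)·(1,-1)), X_2 = e^(-2t)(sin(3t)·(-3,2) - cos(3t)·(1,-1)).
General solution: c_1X_1 + c_2X_2.
Applying x(0)=-2, y(0)=-2 gives c_1=4, c_2=-10.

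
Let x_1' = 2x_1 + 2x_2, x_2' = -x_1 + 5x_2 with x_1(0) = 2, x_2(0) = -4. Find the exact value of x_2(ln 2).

A = [[2,2],[-1,5]]; eigenvalues λ = 3, 4.
Eigenvectors: (2,1) for λ=3, (1,1) for λ=4.
From the initial condition, c_1 = 6, c_2 = -10.
x_2(ln 2) = (6)(2^3)(1) + (-10)(2^4)(1) = -112.

-112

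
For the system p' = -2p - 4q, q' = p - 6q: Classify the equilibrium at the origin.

stable improper node

A = [[-2,-4],[1,-6]]; det(A-λI) = λ^2 + 8λ + 16.
repeated λ = -4 with a single eigenvector.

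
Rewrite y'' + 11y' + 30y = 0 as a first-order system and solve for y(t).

Let x_1 = y, x_2 = y'. Then x_1' = x_2 and x_2' = -30x_1 - 11x_2.
A = [[0,1],[-30,-11]]; det(A-λI) = λ^2 + 11λ + 30.
Eigenvalues λ = -5, -6 with eigenvectors (1,-5), (1,-6).

y(t) = c_1e^(-5t) + c_2e^(-6t)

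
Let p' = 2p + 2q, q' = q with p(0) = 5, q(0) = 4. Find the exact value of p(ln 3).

A = [[2,2],[0,1]]; eigenvalues λ = 1, 2.
Eigenvectors: (-2,1) for λ=1, (1,0) for λ=2.
From the initial condition, c_1 = 4, c_2 = 13.
p(ln 3) = (4)(3^1)(-2) + (13)(3^2)(1) = 93.

93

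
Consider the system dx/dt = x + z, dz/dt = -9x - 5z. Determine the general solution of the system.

Coefficient matrix A = [[1, 1], [-9, -5]].
Characteristic polynomial det(A - λI) = λ^2 + 4λ + 4 = 0.
Single eigenvalue λ = -2 with algebraic multiplicity 2.
Eigenvector v = (-1,3); generalized eigenvector w with (A-λI)w=v is (0,-1).
General solution: e^(-2t)[c_1·v + c_2·(t·v + w)].

x(t) = -c_1e^(-2t) - c_2te^(-2t), z(t) = 3c_1e^(-2t) + 3c_2te^(-2t) - c_2e^(-2t)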